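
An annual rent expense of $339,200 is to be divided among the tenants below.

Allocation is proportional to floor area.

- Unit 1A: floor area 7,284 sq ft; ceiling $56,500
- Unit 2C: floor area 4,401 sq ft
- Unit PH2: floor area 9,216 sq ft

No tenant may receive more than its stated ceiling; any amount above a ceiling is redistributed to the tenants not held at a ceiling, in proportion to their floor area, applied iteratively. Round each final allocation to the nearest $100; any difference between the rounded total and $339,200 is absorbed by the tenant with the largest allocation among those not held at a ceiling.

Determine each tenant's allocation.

Unit 1A: $56,500; Unit 2C: $91,400; Unit PH2: $191,300

Floor area total: 20,901.
Proportional shares (ignoring caps): Unit 1A 118,211.22; Unit 2C 71,423.34; Unit PH2 149,565.44.
Cap binds for Unit 1A ($56,500); balance $282,700 reallocated over remaining floor area 13,617.
Redistributed shares: Unit 2C 91,368.34 → $91,400; Unit PH2 191,331.66 → $191,300.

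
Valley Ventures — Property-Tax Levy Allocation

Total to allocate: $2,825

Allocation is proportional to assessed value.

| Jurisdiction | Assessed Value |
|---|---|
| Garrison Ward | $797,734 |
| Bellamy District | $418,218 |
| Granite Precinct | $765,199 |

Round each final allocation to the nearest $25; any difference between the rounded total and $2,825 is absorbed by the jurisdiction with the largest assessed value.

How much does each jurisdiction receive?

Total assessed value = 1,981,151.
Raw shares: Garrison Ward 797,734/1,981,151 × $2,825 = 1,137.52; Bellamy District 418,218/1,981,151 × $2,825 = 596.35; Granite Precinct 765,199/1,981,151 × $2,825 = 1,091.13.
Rounded to nearest $25: Garrison Ward $1,150; Bellamy District $600; Granite Precinct $1,100. Sum = $2,850.
Difference $2,825 − $2,850 = −$25 applied to largest assessed value (Garrison Ward): Garrison Ward becomes $1,125.

Garrison Ward: $1,125 · Bellamy District: $600 · Granite Precinct: $1,100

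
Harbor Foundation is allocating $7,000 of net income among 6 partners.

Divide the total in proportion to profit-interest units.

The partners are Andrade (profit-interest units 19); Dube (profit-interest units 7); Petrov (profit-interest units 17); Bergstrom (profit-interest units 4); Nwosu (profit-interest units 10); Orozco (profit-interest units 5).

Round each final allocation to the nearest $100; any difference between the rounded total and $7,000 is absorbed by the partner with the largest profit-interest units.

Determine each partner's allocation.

Total profit-interest units = 19 + 7 + 17 + 4 + 10 + 5 = 62.
Proportional shares: Andrade 2,145.16; Dube 790.32; Petrov 1,919.35; Bergstrom 451.61; Nwosu 1,129.03; Orozco 564.52.
Rounded to nearest $100: Andrade $2,100; Dube $800; Petrov $1,900; Bergstrom $500; Nwosu $1,100; Orozco $600. Sum = $7,000.
Rounded total matches; no reconciliation needed.

Andrade: $2,100; Dube: $800; Petrov: $1,900; Bergstrom: $500; Nwosu: $1,100; Orozco: $600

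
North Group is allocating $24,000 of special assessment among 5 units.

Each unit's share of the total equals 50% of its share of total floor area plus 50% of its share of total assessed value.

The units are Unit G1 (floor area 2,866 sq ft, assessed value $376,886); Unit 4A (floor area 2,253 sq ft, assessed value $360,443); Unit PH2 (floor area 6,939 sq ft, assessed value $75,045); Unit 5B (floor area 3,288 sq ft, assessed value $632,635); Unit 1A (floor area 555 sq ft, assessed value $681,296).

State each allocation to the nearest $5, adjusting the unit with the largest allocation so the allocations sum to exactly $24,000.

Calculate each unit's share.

Floor area total 15,901; assessed value total 2,126,305.
Blended shares (50% floor area + 50% assessed value): Unit G1 0.1787; Unit 4A 0.1556; Unit PH2 0.2358; Unit 5B 0.2522; Unit 1A 0.1777.
Unrounded shares: Unit G1 4,289.87; Unit 4A 3,734.46; Unit PH2 5,660.18; Unit 5B 6,051.69; Unit 1A 4,263.80.
Rounded to nearest $5: Unit G1 $4,290; Unit 4A $3,735; Unit PH2 $5,660; Unit 5B $6,050; Unit 1A $4,265. Sum = $24,000.
Rounded total matches; no reconciliation needed.

Unit G1: $4,290 | Unit 4A: $3,735 | Unit PH2: $5,660 | Unit 5B: $6,050 | Unit 1A: $4,265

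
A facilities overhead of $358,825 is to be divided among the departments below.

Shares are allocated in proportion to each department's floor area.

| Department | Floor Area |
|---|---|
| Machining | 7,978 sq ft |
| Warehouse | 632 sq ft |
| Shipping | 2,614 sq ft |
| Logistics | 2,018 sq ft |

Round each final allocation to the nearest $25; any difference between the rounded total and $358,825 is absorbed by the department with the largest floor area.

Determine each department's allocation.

Machining: $216,200 · Warehouse: $17,125 · Shipping: $70,825 · Logistics: $54,675

Floor area total: 13,242.
Raw shares: Machining 7,978/13,242 × $358,825 = 216,183.80; Warehouse 632/13,242 × $358,825 = 17,125.62; Shipping 2,614/13,242 × $358,825 = 70,832.85; Logistics 2,018/13,242 × $358,825 = 54,682.74.
At nearest $25: Machining $216,175; Warehouse $17,125; Shipping $70,825; Logistics $54,675. Sum = $358,800.
Difference $358,825 − $358,800 = +$25 applied to largest floor area (Machining): Machining becomes $216,200.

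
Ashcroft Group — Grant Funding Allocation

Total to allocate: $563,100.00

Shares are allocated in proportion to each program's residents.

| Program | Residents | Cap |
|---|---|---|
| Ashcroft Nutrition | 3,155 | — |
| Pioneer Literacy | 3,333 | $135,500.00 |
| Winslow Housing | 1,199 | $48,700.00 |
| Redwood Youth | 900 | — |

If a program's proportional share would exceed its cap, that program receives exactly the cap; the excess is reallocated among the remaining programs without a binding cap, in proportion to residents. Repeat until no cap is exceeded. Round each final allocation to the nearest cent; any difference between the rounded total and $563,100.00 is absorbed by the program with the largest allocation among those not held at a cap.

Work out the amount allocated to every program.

Ashcroft Nutrition: $294,803.82 | Pioneer Literacy: $135,500.00 | Winslow Housing: $48,700.00 | Redwood Youth: $84,096.18

Total residents = 8,587.
Proportional shares (ignoring caps): Ashcroft Nutrition 206,891.8714; Pioneer Literacy 218,564.3764; Winslow Housing 78,625.4687; Redwood Youth 59,018.2835.
Capped: Pioneer Literacy ($135,500.00), Winslow Housing ($48,700.00); remaining pool $378,900.00 reallocated over remaining residents 4,055.
Shares after redistribution: Ashcroft Nutrition 294,803.8224 → $294,803.82; Redwood Youth 84,096.1776 → $84,096.18.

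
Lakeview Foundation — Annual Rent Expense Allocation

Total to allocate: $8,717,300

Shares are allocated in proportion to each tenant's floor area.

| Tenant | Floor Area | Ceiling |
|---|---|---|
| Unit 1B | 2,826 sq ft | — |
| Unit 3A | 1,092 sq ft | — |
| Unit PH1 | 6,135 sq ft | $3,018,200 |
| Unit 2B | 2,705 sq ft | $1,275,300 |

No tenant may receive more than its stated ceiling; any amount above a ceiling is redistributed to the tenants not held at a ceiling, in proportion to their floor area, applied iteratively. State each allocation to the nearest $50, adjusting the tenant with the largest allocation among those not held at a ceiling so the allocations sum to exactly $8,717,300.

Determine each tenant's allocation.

Sum of floor area: 12,758.
Unconstrained shares: Unit 1B 1,930,952.33; Unit 3A 746,142.94; Unit PH1 4,191,929.42; Unit 2B 1,848,275.32.
Capped: Unit PH1 ($3,018,200), Unit 2B ($1,275,300); remaining pool $4,423,800 reallocated over remaining floor area 3,918.
Redistributed shares: Unit 1B 3,190,826.65 → $3,190,850; Unit 3A 1,232,973.35 → $1,232,950.

Unit 1B: $3,190,850; Unit 3A: $1,232,950; Unit PH1: $3,018,200; Unit 2B: $1,275,300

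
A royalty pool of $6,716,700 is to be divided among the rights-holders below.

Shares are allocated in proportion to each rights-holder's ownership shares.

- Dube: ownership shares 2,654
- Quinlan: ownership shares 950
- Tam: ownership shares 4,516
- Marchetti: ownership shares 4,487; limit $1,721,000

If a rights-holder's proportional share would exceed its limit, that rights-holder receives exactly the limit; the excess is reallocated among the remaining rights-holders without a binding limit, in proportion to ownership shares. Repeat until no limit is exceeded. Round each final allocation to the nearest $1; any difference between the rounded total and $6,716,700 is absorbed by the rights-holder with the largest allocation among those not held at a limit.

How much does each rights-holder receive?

Ownership shares total: 12,607.
Proportional shares (ignoring caps): Dube 1,413,986.02; Quinlan 506,136.67; Tam 2,406,013.90; Marchetti 2,390,563.41.
Capped: Marchetti ($1,721,000); remaining pool $4,995,700 reallocated over remaining ownership shares 8,120.
Shares after redistribution: Dube 1,632,831.01 → $1,632,831; Quinlan 584,472.29 → $584,472; Tam 2,778,396.70 → $2,778,397.

Dube: $1,632,831 | Quinlan: $584,472 | Tam: $2,778,397 | Marchetti: $1,721,000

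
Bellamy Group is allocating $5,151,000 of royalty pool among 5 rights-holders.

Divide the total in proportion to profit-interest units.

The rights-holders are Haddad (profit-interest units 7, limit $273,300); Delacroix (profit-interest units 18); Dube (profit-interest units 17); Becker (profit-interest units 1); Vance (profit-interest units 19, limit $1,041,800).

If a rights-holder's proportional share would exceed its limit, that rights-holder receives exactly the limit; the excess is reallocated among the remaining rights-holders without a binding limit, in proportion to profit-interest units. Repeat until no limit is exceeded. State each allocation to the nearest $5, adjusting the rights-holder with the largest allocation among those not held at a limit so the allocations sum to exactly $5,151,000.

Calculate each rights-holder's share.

Haddad: $273,300 · Delacroix: $1,917,950 · Dube: $1,811,395 · Becker: $106,555 · Vance: $1,041,800

Sum of profit-interest units: 62.
Unconstrained shares: Haddad 581,564.52; Delacroix 1,495,451.61; Dube 1,412,370.97; Becker 83,080.65; Vance 1,578,532.26.
Cap binds for Haddad ($273,300), Vance ($1,041,800); residual $3,835,900 reallocated over remaining profit-interest units 36.
Remaining shares: Delacroix 1,917,950.00 → $1,917,950; Dube 1,811,397.22 → $1,811,395; Becker 106,552.78 → $106,555.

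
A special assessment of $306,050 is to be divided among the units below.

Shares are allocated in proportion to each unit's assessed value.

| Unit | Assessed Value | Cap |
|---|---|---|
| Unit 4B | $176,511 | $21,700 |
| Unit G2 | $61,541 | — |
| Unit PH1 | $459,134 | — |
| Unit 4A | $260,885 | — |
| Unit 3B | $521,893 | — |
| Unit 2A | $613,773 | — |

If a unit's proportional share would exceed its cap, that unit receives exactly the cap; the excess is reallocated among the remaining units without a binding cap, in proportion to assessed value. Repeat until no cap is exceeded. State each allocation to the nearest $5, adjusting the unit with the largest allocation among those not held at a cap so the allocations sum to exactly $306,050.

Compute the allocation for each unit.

Unit 4B: $21,700 | Unit G2: $9,125 | Unit PH1: $68,095 | Unit 4A: $38,695 | Unit 3B: $77,405 | Unit 2A: $91,030

Sum of assessed value: 2,093,737.
Proportional shares (ignoring caps): Unit 4B 25,801.33; Unit G2 8,995.70; Unit PH1 67,113.47; Unit 4A 38,134.61; Unit 3B 76,287.21; Unit 2A 89,717.68.
Cap binds for Unit 4B ($21,700); residual $284,350 reallocated over remaining assessed value 1,917,226.
Remaining shares: Unit G2 9,127.35 → $9,125; Unit PH1 68,095.65 → $68,095; Unit 4A 38,692.70 → $38,695; Unit 3B 77,403.64 → $77,405; Unit 2A 91,030.66 → $91,030.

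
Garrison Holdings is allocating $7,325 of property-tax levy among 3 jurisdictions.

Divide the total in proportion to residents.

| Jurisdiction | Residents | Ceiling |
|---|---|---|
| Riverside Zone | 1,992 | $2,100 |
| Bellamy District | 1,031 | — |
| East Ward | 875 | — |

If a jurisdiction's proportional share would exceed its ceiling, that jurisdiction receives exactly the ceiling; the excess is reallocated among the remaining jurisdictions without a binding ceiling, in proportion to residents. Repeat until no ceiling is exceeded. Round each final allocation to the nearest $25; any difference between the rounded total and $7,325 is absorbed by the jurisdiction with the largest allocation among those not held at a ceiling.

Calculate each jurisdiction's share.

Riverside Zone: $2,100; Bellamy District: $2,825; East Ward: $2,400

Sum of residents: 3,898.
Unconstrained shares: Riverside Zone 3,743.30; Bellamy District 1,937.42; East Ward 1,644.27.
Cap binds for Riverside Zone ($2,100); remaining pool $5,225 reallocated over remaining residents 1,906.
Redistributed shares: Bellamy District 2,826.32 → $2,825; East Ward 2,398.68 → $2,400.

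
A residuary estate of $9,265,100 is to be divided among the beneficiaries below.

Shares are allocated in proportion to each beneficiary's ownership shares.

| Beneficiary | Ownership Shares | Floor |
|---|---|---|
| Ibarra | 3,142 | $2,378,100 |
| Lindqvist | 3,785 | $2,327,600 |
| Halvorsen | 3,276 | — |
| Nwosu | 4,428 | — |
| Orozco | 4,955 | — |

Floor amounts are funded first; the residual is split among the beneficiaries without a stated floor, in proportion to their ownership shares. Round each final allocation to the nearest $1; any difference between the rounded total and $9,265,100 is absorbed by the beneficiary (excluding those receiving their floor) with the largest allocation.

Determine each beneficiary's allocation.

Ibarra: $2,378,100 · Lindqvist: $2,327,600 · Halvorsen: $1,179,919 · Nwosu: $1,594,836 · Orozco: $1,784,645

Minimums first: Ibarra $2,378,100; Lindqvist $2,327,600. Balance $4,559,400.
Balance split over remaining ownership shares 12,659: Halvorsen 1,179,918.98 → $1,179,919; Nwosu 1,594,835.55 → $1,594,836; Orozco 1,784,645.47 → $1,784,645.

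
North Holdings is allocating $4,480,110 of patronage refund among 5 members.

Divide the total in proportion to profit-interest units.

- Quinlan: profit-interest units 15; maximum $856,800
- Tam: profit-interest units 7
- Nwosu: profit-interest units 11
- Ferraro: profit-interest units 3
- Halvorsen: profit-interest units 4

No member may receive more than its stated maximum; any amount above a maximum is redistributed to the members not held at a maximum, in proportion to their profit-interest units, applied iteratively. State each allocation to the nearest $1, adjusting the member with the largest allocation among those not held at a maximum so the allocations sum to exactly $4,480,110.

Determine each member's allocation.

Combined profit-interest units = 40.
Pro-rata shares before constraints: Quinlan 1,680,041.25; Tam 784,019.25; Nwosu 1,232,030.25; Ferraro 336,008.25; Halvorsen 448,011.00.
Capped: Quinlan ($856,800); residual $3,623,310 reallocated over remaining profit-interest units 25.
Remaining shares: Tam 1,014,526.80 → $1,014,527; Nwosu 1,594,256.40 → $1,594,256; Ferraro 434,797.20 → $434,797; Halvorsen 579,729.60 → $579,730.

Quinlan: $856,800 | Tam: $1,014,527 | Nwosu: $1,594,256 | Ferraro: $434,797 | Halvorsen: $579,730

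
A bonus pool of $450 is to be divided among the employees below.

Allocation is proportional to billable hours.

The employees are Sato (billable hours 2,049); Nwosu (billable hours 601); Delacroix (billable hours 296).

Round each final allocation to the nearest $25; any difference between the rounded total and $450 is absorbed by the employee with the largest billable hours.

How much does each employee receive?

Sato: $300; Nwosu: $100; Delacroix: $50

Sum of billable hours: 2,049 + 601 + 296 = 2,946.
Proportional shares: Sato 312.98; Nwosu 91.80; Delacroix 45.21.
Rounded to nearest $25: Sato $325; Nwosu $100; Delacroix $50. Sum = $475.
Difference $450 − $475 = −$25 applied to largest billable hours (Sato): Sato becomes $300.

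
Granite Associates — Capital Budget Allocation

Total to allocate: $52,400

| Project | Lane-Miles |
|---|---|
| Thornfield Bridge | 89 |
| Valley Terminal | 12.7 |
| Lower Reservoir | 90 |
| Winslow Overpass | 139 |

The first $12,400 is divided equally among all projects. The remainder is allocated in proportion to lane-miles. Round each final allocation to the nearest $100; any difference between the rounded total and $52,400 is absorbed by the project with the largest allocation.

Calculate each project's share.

Equal tier: $12,400 ÷ 4 = $3,100 apiece.
Remainder $40,000 by lane-miles (total 330.7): Thornfield Bridge 10,765.04 → $10,800; Valley Terminal 1,536.14 → $1,500; Lower Reservoir 10,886.00 → $10,900; Winslow Overpass 16,812.82 → $16,800.
Totals: Thornfield Bridge $3,100 + $10,800 = $13,900; Valley Terminal $3,100 + $1,500 = $4,600; Lower Reservoir $3,100 + $10,900 = $14,000; Winslow Overpass $3,100 + $16,800 = $19,900.

Thornfield Bridge: $13,900 · Valley Terminal: $4,600 · Lower Reservoir: $14,000 · Winslow Overpass: $19,900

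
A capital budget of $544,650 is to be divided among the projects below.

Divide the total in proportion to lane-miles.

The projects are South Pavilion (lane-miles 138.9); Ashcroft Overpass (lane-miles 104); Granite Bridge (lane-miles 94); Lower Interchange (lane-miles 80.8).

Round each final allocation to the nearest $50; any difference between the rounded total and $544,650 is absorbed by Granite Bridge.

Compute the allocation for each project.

South Pavilion: $181,100; Ashcroft Overpass: $135,600; Granite Bridge: $122,600; Lower Interchange: $105,350

Combined lane-miles = 417.7.
Pro-rata amounts: South Pavilion 138.9/417.7 × $544,650 = 181,115.36; Ashcroft Overpass 104/417.7 × $544,650 = 135,608.33; Granite Bridge 94/417.7 × $544,650 = 122,569.07; Lower Interchange 80.8/417.7 × $544,650 = 105,357.24.
After rounding ($50): South Pavilion $181,100; Ashcroft Overpass $135,600; Granite Bridge $122,550; Lower Interchange $105,350. Sum = $544,600.
Difference $544,650 − $544,600 = +$50 applied to Granite Bridge: Granite Bridge becomes $122,600.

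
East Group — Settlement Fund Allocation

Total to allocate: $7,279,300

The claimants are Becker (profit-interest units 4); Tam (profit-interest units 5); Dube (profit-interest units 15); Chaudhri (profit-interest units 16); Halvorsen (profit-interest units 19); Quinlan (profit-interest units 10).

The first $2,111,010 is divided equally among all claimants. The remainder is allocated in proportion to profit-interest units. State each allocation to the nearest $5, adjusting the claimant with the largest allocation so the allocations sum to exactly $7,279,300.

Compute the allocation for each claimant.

$2,111,010 shared equally gives $351,835 per claimant.
Remainder $5,168,290 by profit-interest units (total 69): Becker 299,611.01 → $299,610; Tam 374,513.77 → $374,515; Dube 1,123,541.30 → $1,123,540; Chaudhri 1,198,444.06 → $1,198,445; Halvorsen 1,423,152.32 → $1,423,150; Quinlan 749,027.54 → $749,030.
Totals: Becker $351,835 + $299,610 = $651,445; Tam $351,835 + $374,515 = $726,350; Dube $351,835 + $1,123,540 = $1,475,375; Chaudhri $351,835 + $1,198,445 = $1,550,280; Halvorsen $351,835 + $1,423,150 = $1,774,985; Quinlan $351,835 + $749,030 = $1,100,865.

Becker: $651,445 | Tam: $726,350 | Dube: $1,475,375 | Chaudhri: $1,550,280 | Halvorsen: $1,774,985 | Quinlan: $1,100,865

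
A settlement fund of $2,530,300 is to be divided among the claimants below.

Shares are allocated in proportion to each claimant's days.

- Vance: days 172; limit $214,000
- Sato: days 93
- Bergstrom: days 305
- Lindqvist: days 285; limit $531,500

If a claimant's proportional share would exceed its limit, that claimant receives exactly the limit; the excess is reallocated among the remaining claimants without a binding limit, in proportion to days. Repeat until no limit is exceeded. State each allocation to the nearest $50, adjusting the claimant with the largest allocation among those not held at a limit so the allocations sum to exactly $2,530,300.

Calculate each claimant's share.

Vance: $214,000 · Sato: $417,050 · Bergstrom: $1,367,750 · Lindqvist: $531,500

Total days = 855.
Pro-rata shares before constraints: Vance 509,019.42; Sato 275,225.61; Bergstrom 902,621.64; Lindqvist 843,433.33.
Cap binds for Vance ($214,000), Lindqvist ($531,500); balance $1,784,800 reallocated over remaining days 398.
Redistributed shares: Sato 417,051.26 → $417,050; Bergstrom 1,367,748.74 → $1,367,750.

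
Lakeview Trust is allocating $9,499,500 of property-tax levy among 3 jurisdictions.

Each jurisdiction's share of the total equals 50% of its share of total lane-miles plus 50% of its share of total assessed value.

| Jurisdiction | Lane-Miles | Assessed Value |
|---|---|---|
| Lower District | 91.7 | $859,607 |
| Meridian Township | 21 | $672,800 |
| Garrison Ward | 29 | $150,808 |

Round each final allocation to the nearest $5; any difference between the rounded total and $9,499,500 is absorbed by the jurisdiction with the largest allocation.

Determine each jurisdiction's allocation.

Totals — lane-miles 141.7, assessed value 1,683,215.
Combined weights (50% lane-miles + 50% assessed value): Lower District 0.5789; Meridian Township 0.2740; Garrison Ward 0.1471.
Raw shares: Lower District 5,499,428.56; Meridian Township 2,602,443.55; Garrison Ward 1,397,627.89.
At nearest $5: Lower District $5,499,430; Meridian Township $2,602,445; Garrison Ward $1,397,630. Sum = $9,499,505.
Difference $9,499,500 − $9,499,505 = −$5 applied to largest allocation (Lower District): Lower District becomes $5,499,425.

Lower District: $5,499,425 | Meridian Township: $2,602,445 | Garrison Ward: $1,397,630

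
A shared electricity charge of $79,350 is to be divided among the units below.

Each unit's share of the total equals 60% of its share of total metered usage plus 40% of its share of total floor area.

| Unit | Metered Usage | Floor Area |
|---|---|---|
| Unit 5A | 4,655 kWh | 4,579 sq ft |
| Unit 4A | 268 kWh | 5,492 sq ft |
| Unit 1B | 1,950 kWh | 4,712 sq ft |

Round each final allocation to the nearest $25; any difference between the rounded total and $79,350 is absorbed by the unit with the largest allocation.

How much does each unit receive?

Totals — metered usage 6,873, floor area 14,783.
Blended shares (60% metered usage + 40% floor area): Unit 5A 0.5303; Unit 4A 0.1720; Unit 1B 0.2977.
Proportional shares: Unit 5A 42,077.07; Unit 4A 13,648.12; Unit 1B 23,624.81.
After rounding ($25): Unit 5A $42,075; Unit 4A $13,650; Unit 1B $23,625. Sum = $79,350.
Rounded total matches; no reconciliation needed.

Unit 5A: $42,075; Unit 4A: $13,650; Unit 1B: $23,625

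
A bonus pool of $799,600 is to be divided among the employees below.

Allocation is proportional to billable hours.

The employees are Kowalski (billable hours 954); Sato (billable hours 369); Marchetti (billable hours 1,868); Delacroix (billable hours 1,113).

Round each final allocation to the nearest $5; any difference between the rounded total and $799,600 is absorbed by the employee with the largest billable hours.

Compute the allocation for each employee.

Kowalski: $177,235 | Sato: $68,555 | Marchetti: $347,035 | Delacroix: $206,775

Combined billable hours = 954 + 369 + 1,868 + 1,113 = 4,304.
Unrounded shares: Kowalski 177,234.76; Sato 68,553.07; Marchetti 347,038.29; Delacroix 206,773.88.
Rounded to nearest $5: Kowalski $177,235; Sato $68,555; Marchetti $347,040; Delacroix $206,775. Sum = $799,605.
Difference $799,600 − $799,605 = −$5 applied to largest billable hours (Marchetti): Marchetti becomes $347,035.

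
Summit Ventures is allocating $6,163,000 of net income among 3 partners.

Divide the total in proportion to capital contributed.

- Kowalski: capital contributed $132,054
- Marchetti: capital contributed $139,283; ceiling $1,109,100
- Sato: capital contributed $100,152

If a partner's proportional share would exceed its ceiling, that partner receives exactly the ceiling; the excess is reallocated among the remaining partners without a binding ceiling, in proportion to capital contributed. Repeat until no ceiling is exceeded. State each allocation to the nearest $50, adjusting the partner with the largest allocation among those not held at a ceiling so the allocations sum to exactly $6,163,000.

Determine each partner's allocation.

Kowalski: $2,874,100; Marchetti: $1,109,100; Sato: $2,179,800

Sum of capital contributed: 371,489.
Unconstrained shares: Kowalski 2,190,774.97; Marchetti 2,310,704.03; Sato 1,661,521.00.
Held at cap: Marchetti ($1,109,100); residual $5,053,900 reallocated over remaining capital contributed 232,206.
Redistributed shares: Kowalski 2,874,119.15 → $2,874,100; Sato 2,179,780.85 → $2,179,800.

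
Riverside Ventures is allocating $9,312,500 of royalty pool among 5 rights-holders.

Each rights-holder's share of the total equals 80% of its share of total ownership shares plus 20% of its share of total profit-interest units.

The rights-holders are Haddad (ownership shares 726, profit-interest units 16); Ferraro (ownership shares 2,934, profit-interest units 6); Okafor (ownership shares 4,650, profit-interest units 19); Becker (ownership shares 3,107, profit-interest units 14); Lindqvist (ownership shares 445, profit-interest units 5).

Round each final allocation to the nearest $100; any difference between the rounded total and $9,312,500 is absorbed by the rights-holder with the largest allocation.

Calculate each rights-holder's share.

Ownership shares total 11,862; profit-interest units total 60.
Combined weights (80% ownership shares + 20% profit-interest units): Haddad 0.1023; Ferraro 0.2179; Okafor 0.3769; Becker 0.2562; Lindqvist 0.0467.
Pro-rata amounts: Haddad 952,635.31; Ferraro 2,028,966.24; Okafor 3,510,251.96; Becker 2,385,953.25; Lindqvist 434,693.24.
Rounded to nearest $100: Haddad $952,600; Ferraro $2,029,000; Okafor $3,510,300; Becker $2,386,000; Lindqvist $434,700. Sum = $9,312,600.
Difference $9,312,500 − $9,312,600 = −$100 applied to largest allocation (Okafor): Okafor becomes $3,510,200.

Haddad: $952,600 | Ferraro: $2,029,000 | Okafor: $3,510,200 | Becker: $2,386,000 | Lindqvist: $434,700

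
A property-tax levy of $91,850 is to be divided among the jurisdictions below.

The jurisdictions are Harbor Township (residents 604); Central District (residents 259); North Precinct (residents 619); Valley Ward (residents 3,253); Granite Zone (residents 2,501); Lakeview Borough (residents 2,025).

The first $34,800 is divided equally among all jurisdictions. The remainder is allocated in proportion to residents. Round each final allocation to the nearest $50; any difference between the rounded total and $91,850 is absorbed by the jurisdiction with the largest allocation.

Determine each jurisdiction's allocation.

Harbor Township: $9,500 | Central District: $7,400 | North Precinct: $9,600 | Valley Ward: $25,900 | Granite Zone: $21,200 | Lakeview Borough: $18,250

$34,800 shared equally gives $5,800 per jurisdiction.
Remainder $57,050 by residents (total 9,261): Harbor Township 3,720.79 → $3,700; Central District 1,595.50 → $1,600; North Precinct 3,813.19 → $3,800; Valley Ward 20,039.27 → $20,050; Granite Zone 15,406.76 → $15,400; Lakeview Borough 12,474.49 → $12,450.
Rounding difference +$50 on remainder applied to Valley Ward.
Totals: Harbor Township $5,800 + $3,700 = $9,500; Central District $5,800 + $1,600 = $7,400; North Precinct $5,800 + $3,800 = $9,600; Valley Ward $5,800 + $20,100 = $25,900; Granite Zone $5,800 + $15,400 = $21,200; Lakeview Borough $5,800 + $12,450 = $18,250.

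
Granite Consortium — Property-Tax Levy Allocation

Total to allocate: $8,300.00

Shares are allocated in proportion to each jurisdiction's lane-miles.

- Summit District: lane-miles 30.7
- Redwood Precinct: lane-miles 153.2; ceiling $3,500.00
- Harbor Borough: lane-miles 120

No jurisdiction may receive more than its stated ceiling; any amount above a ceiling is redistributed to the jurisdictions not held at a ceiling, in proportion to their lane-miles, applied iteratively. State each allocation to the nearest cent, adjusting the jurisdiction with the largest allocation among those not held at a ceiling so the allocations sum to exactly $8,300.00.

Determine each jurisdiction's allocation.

Summit District: $977.84; Redwood Precinct: $3,500.00; Harbor Borough: $3,822.16

Total lane-miles = 303.9.
Unconstrained shares: Summit District 838.4666; Redwood Precinct 4,184.1395; Harbor Borough 3,277.3939.
Cap binds for Redwood Precinct ($3,500.00); balance $4,800.00 reallocated over remaining lane-miles 150.7.
Shares after redistribution: Summit District 977.8368 → $977.84; Harbor Borough 3,822.1632 → $3,822.16.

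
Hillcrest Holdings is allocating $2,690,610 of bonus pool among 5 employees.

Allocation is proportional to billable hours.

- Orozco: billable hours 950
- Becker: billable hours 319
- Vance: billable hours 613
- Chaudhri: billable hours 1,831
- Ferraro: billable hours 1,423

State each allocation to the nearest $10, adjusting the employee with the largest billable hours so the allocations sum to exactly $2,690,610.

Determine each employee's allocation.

Total billable hours = 950 + 319 + 613 + 1,831 + 1,423 = 5,136.
Raw shares: Orozco 497,679.03; Becker 167,115.38; Vance 321,133.94; Chaudhri 959,210.85; Ferraro 745,470.80.
Rounded to nearest $10: Orozco $497,680; Becker $167,120; Vance $321,130; Chaudhri $959,210; Ferraro $745,470. Sum = $2,690,610.
Sum already equals the total — no adjustment.

Orozco: $497,680 | Becker: $167,120 | Vance: $321,130 | Chaudhri: $959,210 | Ferraro: $745,470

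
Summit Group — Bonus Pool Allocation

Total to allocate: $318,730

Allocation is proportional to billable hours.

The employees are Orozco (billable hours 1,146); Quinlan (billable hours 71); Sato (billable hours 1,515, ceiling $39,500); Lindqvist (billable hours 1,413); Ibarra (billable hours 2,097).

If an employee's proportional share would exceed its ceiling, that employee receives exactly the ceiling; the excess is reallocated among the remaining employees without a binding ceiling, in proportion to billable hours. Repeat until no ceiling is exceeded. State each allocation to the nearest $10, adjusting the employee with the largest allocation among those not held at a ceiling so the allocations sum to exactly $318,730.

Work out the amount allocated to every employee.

Orozco: $67,700 · Quinlan: $4,190 · Sato: $39,500 · Lindqvist: $83,470 · Ibarra: $123,870

Combined billable hours = 6,242.
Unconstrained shares: Orozco 58,517.23; Quinlan 3,625.41; Sato 77,359.17; Lindqvist 72,150.83; Ibarra 107,077.35.
Held at cap: Sato ($39,500); balance $279,230 reallocated over remaining billable hours 4,727.
Shares after redistribution: Orozco 67,695.70 → $67,700; Quinlan 4,194.06 → $4,190; Lindqvist 83,467.74 → $83,470; Ibarra 123,872.50 → $123,870.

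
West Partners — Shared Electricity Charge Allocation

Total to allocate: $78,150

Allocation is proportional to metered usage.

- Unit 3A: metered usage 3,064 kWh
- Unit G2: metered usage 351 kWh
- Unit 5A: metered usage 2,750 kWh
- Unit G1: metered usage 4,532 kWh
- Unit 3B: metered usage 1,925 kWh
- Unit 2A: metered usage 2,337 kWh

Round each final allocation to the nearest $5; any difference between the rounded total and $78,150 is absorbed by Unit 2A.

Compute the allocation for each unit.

Metered usage total: 14,959.
Raw shares: Unit 3A 3,064/14,959 × $78,150 = 16,007.19; Unit G2 351/14,959 × $78,150 = 1,833.72; Unit 5A 2,750/14,959 × $78,150 = 14,366.77; Unit G1 4,532/14,959 × $78,150 = 23,676.44; Unit 3B 1,925/14,959 × $78,150 = 10,056.74; Unit 2A 2,337/14,959 × $78,150 = 12,209.14.
After rounding ($5): Unit 3A $16,005; Unit G2 $1,835; Unit 5A $14,365; Unit G1 $23,675; Unit 3B $10,055; Unit 2A $12,210. Sum = $78,145.
Difference $78,150 − $78,145 = +$5 applied to Unit 2A: Unit 2A becomes $12,215.

Unit 3A: $16,005; Unit G2: $1,835; Unit 5A: $14,365; Unit G1: $23,675; Unit 3B: $10,055; Unit 2A: $12,215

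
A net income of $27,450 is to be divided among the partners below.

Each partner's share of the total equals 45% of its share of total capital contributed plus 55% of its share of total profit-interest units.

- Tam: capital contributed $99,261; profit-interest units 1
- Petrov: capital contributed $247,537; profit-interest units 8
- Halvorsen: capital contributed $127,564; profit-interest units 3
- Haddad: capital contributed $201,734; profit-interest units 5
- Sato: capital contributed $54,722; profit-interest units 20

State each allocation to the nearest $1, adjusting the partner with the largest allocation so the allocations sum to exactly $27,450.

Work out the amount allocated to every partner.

Tam: $2,086; Petrov: $7,448; Halvorsen: $3,380; Haddad: $5,450; Sato: $9,086

Capital contributed total 730,818; profit-interest units total 37.
Blended shares (45% capital contributed + 55% profit-interest units): Tam 0.0760; Petrov 0.2713; Halvorsen 0.1231; Haddad 0.1985; Sato 0.3310.
Raw shares: Tam 2,085.78; Petrov 7,448.27; Halvorsen 3,380.25; Haddad 5,449.97; Sato 9,085.74.
After rounding ($1): Tam $2,086; Petrov $7,448; Halvorsen $3,380; Haddad $5,450; Sato $9,086. Sum = $27,450.
No rounding difference to absorb.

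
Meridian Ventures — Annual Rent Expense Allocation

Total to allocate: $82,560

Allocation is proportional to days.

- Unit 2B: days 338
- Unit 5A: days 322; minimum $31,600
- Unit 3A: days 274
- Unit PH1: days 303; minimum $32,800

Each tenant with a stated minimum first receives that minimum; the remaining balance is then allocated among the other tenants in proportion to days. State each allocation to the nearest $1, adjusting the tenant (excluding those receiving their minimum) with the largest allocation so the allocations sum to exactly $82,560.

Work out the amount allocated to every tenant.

Fund the minimums — Unit 5A $31,600; Unit PH1 $32,800. Remaining pool $18,160.
Remaining pool split over remaining days 612: Unit 2B 10,029.54 → $10,030; Unit 3A 8,130.46 → $8,130.

Unit 2B: $10,030 · Unit 5A: $31,600 · Unit 3A: $8,130 · Unit PH1: $32,800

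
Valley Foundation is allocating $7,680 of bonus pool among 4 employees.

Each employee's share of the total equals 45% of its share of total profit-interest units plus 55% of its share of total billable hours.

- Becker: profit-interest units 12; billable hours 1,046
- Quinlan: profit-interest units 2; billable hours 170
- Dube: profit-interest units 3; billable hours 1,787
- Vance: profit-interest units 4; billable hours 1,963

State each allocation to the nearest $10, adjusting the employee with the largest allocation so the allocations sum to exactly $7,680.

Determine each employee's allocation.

Becker: $2,870 | Quinlan: $470 | Dube: $2,010 | Vance: $2,330

Profit-interest units total 21; billable hours total 4,966.
Blended shares (45% profit-interest units + 55% billable hours): Becker 0.3730; Quinlan 0.0617; Dube 0.2622; Vance 0.3031.
Pro-rata amounts: Becker 2,864.57; Quinlan 473.74; Dube 2,013.71; Vance 2,327.98.
After rounding ($10): Becker $2,860; Quinlan $470; Dube $2,010; Vance $2,330. Sum = $7,670.
Difference $7,680 − $7,670 = +$10 applied to largest allocation (Becker): Becker becomes $2,870.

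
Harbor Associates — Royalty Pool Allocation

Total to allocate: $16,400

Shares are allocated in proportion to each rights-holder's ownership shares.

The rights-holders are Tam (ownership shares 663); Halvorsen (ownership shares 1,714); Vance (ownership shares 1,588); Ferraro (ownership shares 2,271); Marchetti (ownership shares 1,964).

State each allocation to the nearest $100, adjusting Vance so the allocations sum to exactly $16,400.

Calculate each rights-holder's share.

Sum of ownership shares: 8,200.
Raw shares: Tam 663/8,200 × $16,400 = 1,326.00; Halvorsen 1,714/8,200 × $16,400 = 3,428.00; Vance 1,588/8,200 × $16,400 = 3,176.00; Ferraro 2,271/8,200 × $16,400 = 4,542.00; Marchetti 1,964/8,200 × $16,400 = 3,928.00.
After rounding ($100): Tam $1,300; Halvorsen $3,400; Vance $3,200; Ferraro $4,500; Marchetti $3,900. Sum = $16,300.
Difference $16,400 − $16,300 = +$100 applied to Vance: Vance becomes $3,300.

Tam: $1,300 | Halvorsen: $3,400 | Vance: $3,300 | Ferraro: $4,500 | Marchetti: $3,900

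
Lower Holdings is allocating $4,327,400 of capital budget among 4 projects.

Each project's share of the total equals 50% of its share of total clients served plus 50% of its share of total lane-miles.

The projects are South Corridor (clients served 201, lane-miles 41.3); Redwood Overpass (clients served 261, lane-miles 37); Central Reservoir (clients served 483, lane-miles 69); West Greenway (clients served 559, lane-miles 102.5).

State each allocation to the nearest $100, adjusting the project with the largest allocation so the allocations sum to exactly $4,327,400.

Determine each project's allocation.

Totals — clients served 1,504, lane-miles 249.8.
Combined weights (50% clients served + 50% lane-miles): South Corridor 0.1495; Redwood Overpass 0.1608; Central Reservoir 0.2987; West Greenway 0.3910.
Unrounded shares: South Corridor 646,894.12; Redwood Overpass 695,966.50; Central Reservoir 1,292,517.77; West Greenway 1,692,021.61.
After rounding ($100): South Corridor $646,900; Redwood Overpass $696,000; Central Reservoir $1,292,500; West Greenway $1,692,000. Sum = $4,327,400.
Sum already equals the total — no adjustment.

South Corridor: $646,900; Redwood Overpass: $696,000; Central Reservoir: $1,292,500; West Greenway: $1,692,000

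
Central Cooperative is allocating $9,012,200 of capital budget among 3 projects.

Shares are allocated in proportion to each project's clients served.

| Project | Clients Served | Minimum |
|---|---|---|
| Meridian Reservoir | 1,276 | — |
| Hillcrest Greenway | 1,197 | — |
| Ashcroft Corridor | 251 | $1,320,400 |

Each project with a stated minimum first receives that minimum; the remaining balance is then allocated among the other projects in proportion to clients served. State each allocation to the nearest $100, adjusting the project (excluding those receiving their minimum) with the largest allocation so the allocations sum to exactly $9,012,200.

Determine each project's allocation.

Fund the minimums — Ashcroft Corridor $1,320,400. Balance $7,691,800.
Balance split over remaining clients served 2,473: Meridian Reservoir 3,968,757.30 → $3,968,800; Hillcrest Greenway 3,723,042.70 → $3,723,000.

Meridian Reservoir: $3,968,800 | Hillcrest Greenway: $3,723,000 | Ashcroft Corridor: $1,320,400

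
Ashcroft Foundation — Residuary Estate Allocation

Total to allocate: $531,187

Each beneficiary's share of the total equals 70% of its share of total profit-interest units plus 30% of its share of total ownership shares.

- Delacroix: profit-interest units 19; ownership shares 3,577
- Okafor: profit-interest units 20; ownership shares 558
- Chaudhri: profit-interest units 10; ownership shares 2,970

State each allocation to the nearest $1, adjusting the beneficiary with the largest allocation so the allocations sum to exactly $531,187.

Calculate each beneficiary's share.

Delacroix: $224,407; Okafor: $164,283; Chaudhri: $142,497

Profit-interest units total 49; ownership shares total 7,105.
Composite weights (70% profit-interest units + 30% ownership shares): Delacroix 0.4225; Okafor 0.3093; Chaudhri 0.2683.
Proportional shares: Delacroix 224,406.88; Okafor 164,282.94; Chaudhri 142,497.17.
Rounded to nearest $1: Delacroix $224,407; Okafor $164,283; Chaudhri $142,497. Sum = $531,187.
No rounding difference to absorb.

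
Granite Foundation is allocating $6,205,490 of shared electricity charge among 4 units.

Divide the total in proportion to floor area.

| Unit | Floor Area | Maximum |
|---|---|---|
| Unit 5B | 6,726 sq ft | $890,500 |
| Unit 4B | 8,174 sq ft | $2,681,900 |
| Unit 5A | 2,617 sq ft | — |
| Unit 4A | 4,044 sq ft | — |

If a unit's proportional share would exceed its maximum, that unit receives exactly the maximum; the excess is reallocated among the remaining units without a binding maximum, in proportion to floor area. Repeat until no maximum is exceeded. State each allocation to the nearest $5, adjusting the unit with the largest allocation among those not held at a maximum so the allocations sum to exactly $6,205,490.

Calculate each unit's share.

Combined floor area = 21,561.
Unconstrained shares: Unit 5B 1,935,815.86; Unit 4B 2,352,565.99; Unit 5A 753,201.03; Unit 4A 1,163,907.13.
Cap binds for Unit 5B ($890,500); remaining pool $5,314,990 reallocated over remaining floor area 14,835.
Cap binds for Unit 4B ($2,681,900); remaining pool $2,633,090 reallocated over remaining floor area 6,661.
Shares after redistribution: Unit 5A 1,034,498.80 → $1,034,500; Unit 4A 1,598,591.20 → $1,598,590.

Unit 5B: $890,500 · Unit 4B: $2,681,900 · Unit 5A: $1,034,500 · Unit 4A: $1,598,590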